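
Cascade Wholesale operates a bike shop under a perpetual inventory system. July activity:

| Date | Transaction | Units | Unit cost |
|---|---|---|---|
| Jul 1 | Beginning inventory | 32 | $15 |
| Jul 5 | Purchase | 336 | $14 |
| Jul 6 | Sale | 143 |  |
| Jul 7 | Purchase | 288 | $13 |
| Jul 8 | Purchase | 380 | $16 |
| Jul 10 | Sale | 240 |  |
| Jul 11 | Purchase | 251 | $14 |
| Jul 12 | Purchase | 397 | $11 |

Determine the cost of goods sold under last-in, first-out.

COGS = $5,842

Jul 6, 143 sold [LIFO — newest first]: 143 @ $14 = $2,002
Jul 10, 240 sold [LIFO — newest first]: 240 @ $16 = $3,840
Total COGS = $2,002 + $3,840 = $5,842
Ending inventory: 32 @ $15 + 193 @ $14 + 288 @ $13 + 140 @ $16 + 251 @ $14 + 397 @ $11 = $17,047
Check: goods available $22,889 = COGS $5,842 + ending $17,047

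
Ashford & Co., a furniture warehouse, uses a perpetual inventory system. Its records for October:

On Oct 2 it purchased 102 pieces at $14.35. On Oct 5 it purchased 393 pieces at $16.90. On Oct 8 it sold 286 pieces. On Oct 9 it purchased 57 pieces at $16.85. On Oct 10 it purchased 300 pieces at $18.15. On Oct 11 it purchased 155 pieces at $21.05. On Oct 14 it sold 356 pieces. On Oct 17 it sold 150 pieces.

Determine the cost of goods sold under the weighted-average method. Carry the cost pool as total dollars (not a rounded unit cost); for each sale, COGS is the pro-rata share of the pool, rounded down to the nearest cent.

COGS = $13,870.05

After Oct 2: 102 on hand, pool $1,463.70 (≈ $14.3500 each)
After Oct 5: 495 on hand, pool $8,105.40 (≈ $16.3745 each)
Oct 8, sell 286: 286/495 × $8,105.40 → $4,683.12
After Oct 9: 266 on hand, pool $4,382.73 (≈ $16.4764 each)
After Oct 10: 566 on hand, pool $9,827.73 (≈ $17.3635 each)
After Oct 11: 721 on hand, pool $13,090.48 (≈ $18.1560 each)
Oct 14, sell 356: 356/721 × $13,090.48 → $6,463.53
Oct 17, sell 150: 150/365 × $6,626.95 → $2,723.40
Total COGS = $4,683.12 + $6,463.53 + $2,723.40 = $13,870.05
Ending inventory (cost pool remaining) = $3,903.55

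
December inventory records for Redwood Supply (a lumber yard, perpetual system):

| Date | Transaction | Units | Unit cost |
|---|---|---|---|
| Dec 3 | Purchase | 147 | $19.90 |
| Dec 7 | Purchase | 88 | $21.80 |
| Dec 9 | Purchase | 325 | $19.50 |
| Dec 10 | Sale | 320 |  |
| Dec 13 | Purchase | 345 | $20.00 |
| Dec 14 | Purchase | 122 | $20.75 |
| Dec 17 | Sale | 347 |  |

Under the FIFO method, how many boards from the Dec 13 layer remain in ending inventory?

Dec 10, 320 sold [FIFO — oldest first]: 147 @ $19.90 + 88 @ $21.80 + 85 @ $19.50 = $6,501.20
Dec 17, 347 sold [FIFO — oldest first]: 240 @ $19.50 + 107 @ $20.00 = $6,820.00
Total COGS = $6,501.20 + $6,820.00 = $13,321.20
Ending inventory: 238 @ $20.00 + 122 @ $20.75 = $7,291.50
Check: goods available $20,612.70 = COGS $13,321.20 + ending $7,291.50

238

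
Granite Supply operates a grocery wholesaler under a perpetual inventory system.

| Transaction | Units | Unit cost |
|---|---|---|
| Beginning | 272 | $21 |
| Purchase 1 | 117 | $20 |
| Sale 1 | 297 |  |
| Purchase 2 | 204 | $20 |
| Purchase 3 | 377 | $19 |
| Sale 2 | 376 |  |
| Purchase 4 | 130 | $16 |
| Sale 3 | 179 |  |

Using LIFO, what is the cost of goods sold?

COGS = $16,323

Sale 1 (297) [LIFO — newest first]: 117 @ $20 + 180 @ $21 = $6,120
Sale 2 (376) [LIFO — newest first]: 376 @ $19 = $7,144
Sale 3 (179) [LIFO — newest first]: 130 @ $16 + 1 @ $19 + 48 @ $20 = $3,059
Total COGS = $6,120 + $7,144 + $3,059 = $16,323
Ending inventory: 92 @ $21 + 156 @ $20 = $5,052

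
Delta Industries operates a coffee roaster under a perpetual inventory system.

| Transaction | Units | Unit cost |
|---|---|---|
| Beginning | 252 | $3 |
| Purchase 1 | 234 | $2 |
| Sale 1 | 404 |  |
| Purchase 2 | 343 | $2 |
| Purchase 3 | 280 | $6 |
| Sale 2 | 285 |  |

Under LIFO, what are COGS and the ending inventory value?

Sale 1 (404) [LIFO — newest first]: 234 @ $2 + 170 @ $3 = $978
Sale 2 (285) [LIFO — newest first]: 280 @ $6 + 5 @ $2 = $1,690
Total COGS = $978 + $1,690 = $2,668
Ending inventory: 82 @ $3 + 338 @ $2 = $922

COGS = $2,668; ending inventory = $922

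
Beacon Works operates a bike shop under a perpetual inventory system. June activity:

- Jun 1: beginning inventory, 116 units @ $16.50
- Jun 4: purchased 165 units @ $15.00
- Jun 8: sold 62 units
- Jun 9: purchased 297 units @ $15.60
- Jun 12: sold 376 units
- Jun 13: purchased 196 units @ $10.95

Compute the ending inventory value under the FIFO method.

Jun 8, 62 sold [FIFO — oldest first]: 62 @ $16.50 = $1,023.00
Jun 12, 376 sold [FIFO — oldest first]: 54 @ $16.50 + 165 @ $15.00 + 157 @ $15.60 = $5,815.20
Total COGS = $1,023.00 + $5,815.20 = $6,838.20
Ending inventory: 140 @ $15.60 + 196 @ $10.95 = $4,330.20
Check: goods available $11,168.40 = COGS $6,838.20 + ending $4,330.20

Ending inventory = $4,330.20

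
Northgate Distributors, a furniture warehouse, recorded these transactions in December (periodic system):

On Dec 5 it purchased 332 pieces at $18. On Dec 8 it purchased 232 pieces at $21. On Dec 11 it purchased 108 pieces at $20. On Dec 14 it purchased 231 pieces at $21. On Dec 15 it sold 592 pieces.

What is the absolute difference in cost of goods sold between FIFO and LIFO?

FIFO COGS: 332 @ $18 + 232 @ $21 + 28 @ $20 = $11,408
LIFO COGS: 231 @ $21 + 108 @ $20 + 232 @ $21 + 21 @ $18 = $12,261
Difference = |$11,408 − $12,261| = $853

$853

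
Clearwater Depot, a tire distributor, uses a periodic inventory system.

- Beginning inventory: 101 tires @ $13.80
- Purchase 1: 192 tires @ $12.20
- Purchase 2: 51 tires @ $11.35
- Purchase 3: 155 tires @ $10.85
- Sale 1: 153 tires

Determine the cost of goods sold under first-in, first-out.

COGS = $2,028.20

Sale 1 (153) [FIFO — oldest first]: 101 @ $13.80 + 52 @ $12.20 = $2,028.20
Ending inventory: 140 @ $12.20 + 51 @ $11.35 + 155 @ $10.85 = $3,968.60
Check: goods available $5,996.80 = COGS $2,028.20 + ending $3,968.60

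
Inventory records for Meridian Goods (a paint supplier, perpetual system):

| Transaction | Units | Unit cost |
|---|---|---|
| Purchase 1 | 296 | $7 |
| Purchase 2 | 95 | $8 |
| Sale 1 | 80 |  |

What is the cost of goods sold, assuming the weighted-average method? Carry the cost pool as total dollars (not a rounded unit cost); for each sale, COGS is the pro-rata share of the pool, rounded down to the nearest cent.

After Purchase 1: 296 on hand, pool $2,072.00 (≈ $7.0000 each)
After Purchase 2: 391 on hand, pool $2,832.00 (≈ $7.2430 each)
Sale 1, sell 80: 80/391 × $2,832.00 → $579.43
Ending inventory (cost pool remaining) = $2,252.57
Check: goods available $2,832.00 = COGS $579.43 + ending $2,252.57

COGS = $579.43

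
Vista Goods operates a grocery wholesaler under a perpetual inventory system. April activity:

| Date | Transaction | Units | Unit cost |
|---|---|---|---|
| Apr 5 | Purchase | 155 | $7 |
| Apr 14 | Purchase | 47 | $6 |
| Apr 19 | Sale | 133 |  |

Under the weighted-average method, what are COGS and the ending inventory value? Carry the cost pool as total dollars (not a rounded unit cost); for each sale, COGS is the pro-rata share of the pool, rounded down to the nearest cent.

COGS = $900.05; ending inventory = $466.95

After Apr 5: 155 on hand, pool $1,085.00 (≈ $7.0000 each)
After Apr 14: 202 on hand, pool $1,367.00 (≈ $6.7673 each)
Apr 19, sell 133: 133/202 × $1,367.00 → $900.05
Ending inventory (cost pool remaining) = $466.95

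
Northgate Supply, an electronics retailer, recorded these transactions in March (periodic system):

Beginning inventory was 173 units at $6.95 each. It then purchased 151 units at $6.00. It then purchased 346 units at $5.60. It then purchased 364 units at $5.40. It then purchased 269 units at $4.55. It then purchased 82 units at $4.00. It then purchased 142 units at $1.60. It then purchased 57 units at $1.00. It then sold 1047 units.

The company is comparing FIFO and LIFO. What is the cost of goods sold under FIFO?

FIFO COGS: 173 @ $6.95 + 151 @ $6.00 + 346 @ $5.60 + 364 @ $5.40 + 13 @ $4.55 = $6,070.70
LIFO COGS: 57 @ $1.00 + 142 @ $1.60 + 82 @ $4.00 + 269 @ $4.55 + 364 @ $5.40 + 133 @ $5.60 = $4,546.55

COGS = $6,070.70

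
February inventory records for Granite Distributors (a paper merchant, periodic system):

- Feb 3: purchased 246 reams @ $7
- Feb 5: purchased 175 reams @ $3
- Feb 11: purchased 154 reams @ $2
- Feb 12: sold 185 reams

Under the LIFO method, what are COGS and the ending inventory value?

COGS = $401; ending inventory = $2,154

Feb 12, 185 sold [LIFO — newest first]: 154 @ $2 + 31 @ $3 = $401
Ending inventory: 246 @ $7 + 144 @ $3 = $2,154
Check: goods available $2,555 = COGS $401 + ending $2,154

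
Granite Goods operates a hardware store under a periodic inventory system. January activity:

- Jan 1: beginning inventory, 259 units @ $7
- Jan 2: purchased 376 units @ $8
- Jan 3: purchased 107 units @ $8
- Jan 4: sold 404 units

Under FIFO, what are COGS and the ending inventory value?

Jan 4, 404 sold [FIFO — oldest first]: 259 @ $7 + 145 @ $8 = $2,973
Ending inventory: 231 @ $8 + 107 @ $8 = $2,704

COGS = $2,973; ending inventory = $2,704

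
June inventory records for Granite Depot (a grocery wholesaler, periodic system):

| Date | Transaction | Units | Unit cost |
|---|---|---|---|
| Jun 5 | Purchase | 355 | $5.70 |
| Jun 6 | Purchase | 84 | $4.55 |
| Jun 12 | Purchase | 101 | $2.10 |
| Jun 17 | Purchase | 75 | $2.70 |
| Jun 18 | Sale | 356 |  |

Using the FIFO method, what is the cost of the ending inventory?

Ending inventory = $792.25

Jun 18, 356 sold [FIFO — oldest first]: 355 @ $5.70 + 1 @ $4.55 = $2,028.05
Ending inventory: 83 @ $4.55 + 101 @ $2.10 + 75 @ $2.70 = $792.25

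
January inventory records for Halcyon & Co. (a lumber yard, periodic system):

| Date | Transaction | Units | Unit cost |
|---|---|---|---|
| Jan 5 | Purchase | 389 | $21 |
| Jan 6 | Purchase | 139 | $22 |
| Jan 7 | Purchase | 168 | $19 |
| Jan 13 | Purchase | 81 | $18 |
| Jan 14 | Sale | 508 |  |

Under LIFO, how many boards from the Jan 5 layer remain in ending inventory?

269

Jan 14, 508 sold [LIFO — newest first]: 81 @ $18 + 168 @ $19 + 139 @ $22 + 120 @ $21 = $10,228
Ending inventory: 269 @ $21 = $5,649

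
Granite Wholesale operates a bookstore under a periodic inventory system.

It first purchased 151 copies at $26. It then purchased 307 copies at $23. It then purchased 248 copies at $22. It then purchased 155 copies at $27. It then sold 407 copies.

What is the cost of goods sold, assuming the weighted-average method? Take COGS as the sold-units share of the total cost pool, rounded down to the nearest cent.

COGS = $9,750.98

Sale 1, sell 407: 407/861 × $20,628.00 → $9,750.98
Ending inventory (cost pool remaining) = $10,877.02
Check: goods available $20,628.00 = COGS $9,750.98 + ending $10,877.02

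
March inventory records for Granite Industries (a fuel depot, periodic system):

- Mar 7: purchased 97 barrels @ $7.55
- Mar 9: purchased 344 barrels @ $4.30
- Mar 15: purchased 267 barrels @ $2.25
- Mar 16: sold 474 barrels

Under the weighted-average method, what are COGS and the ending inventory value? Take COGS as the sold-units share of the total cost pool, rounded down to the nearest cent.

Mar 16, sell 474: 474/708 × $2,812.30 → $1,882.81
Ending inventory (cost pool remaining) = $929.49
Check: goods available $2,812.30 = COGS $1,882.81 + ending $929.49

COGS = $1,882.81; ending inventory = $929.49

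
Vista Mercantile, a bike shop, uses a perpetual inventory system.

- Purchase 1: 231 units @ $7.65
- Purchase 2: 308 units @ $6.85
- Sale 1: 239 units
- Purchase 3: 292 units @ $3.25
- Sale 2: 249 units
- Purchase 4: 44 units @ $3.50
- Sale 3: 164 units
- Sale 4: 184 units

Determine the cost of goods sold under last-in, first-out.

Sale 1 (239) [LIFO — newest first]: 239 @ $6.85 = $1,637.15
Sale 2 (249) [LIFO — newest first]: 249 @ $3.25 = $809.25
Sale 3 (164) [LIFO — newest first]: 44 @ $3.50 + 43 @ $3.25 + 69 @ $6.85 + 8 @ $7.65 = $827.60
Sale 4 (184) [LIFO — newest first]: 184 @ $7.65 = $1,407.60
Total COGS = $1,637.15 + $809.25 + $827.60 + $1,407.60 = $4,681.60
Ending inventory: 39 @ $7.65 = $298.35
Check: goods available $4,979.95 = COGS $4,681.60 + ending $298.35

COGS = $4,681.60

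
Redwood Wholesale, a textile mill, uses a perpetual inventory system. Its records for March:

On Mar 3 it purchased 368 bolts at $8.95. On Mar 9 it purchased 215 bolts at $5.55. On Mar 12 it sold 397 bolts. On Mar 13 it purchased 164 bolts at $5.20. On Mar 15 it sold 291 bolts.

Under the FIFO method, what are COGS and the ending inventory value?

COGS = $5,032.85; ending inventory = $306.80

Mar 12, 397 sold [FIFO — oldest first]: 368 @ $8.95 + 29 @ $5.55 = $3,454.55
Mar 15, 291 sold [FIFO — oldest first]: 186 @ $5.55 + 105 @ $5.20 = $1,578.30
Total COGS = $3,454.55 + $1,578.30 = $5,032.85
Ending inventory: 59 @ $5.20 = $306.80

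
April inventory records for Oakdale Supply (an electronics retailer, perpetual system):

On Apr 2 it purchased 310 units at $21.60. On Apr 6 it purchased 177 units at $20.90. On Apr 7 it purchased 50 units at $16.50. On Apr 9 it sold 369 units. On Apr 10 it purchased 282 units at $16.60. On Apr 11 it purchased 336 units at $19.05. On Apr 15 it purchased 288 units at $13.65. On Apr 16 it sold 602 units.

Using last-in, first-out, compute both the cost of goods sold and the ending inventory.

COGS = $17,504.40; ending inventory = $8,729.10

Apr 9, 369 sold [LIFO — newest first]: 50 @ $16.50 + 177 @ $20.90 + 142 @ $21.60 = $7,591.50
Apr 16, 602 sold [LIFO — newest first]: 288 @ $13.65 + 314 @ $19.05 = $9,912.90
Total COGS = $7,591.50 + $9,912.90 = $17,504.40
Ending inventory: 168 @ $21.60 + 282 @ $16.60 + 22 @ $19.05 = $8,729.10
Check: goods available $26,233.50 = COGS $17,504.40 + ending $8,729.10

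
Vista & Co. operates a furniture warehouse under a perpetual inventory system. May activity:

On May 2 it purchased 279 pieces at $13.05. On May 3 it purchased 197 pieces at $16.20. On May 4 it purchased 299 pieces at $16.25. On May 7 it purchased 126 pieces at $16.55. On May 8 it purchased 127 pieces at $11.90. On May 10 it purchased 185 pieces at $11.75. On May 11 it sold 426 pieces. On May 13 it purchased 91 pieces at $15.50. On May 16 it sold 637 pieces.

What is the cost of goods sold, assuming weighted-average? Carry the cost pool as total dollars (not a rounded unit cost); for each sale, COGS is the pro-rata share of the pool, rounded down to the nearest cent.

COGS = $15,375.09

After May 2: 279 on hand, pool $3,640.95 (≈ $13.0500 each)
After May 3: 476 on hand, pool $6,832.35 (≈ $14.3537 each)
After May 4: 775 on hand, pool $11,691.10 (≈ $15.0853 each)
After May 7: 901 on hand, pool $13,776.40 (≈ $15.2901 each)
After May 8: 1028 on hand, pool $15,287.70 (≈ $14.8713 each)
After May 10: 1213 on hand, pool $17,461.45 (≈ $14.3953 each)
May 11, sell 426: 426/1213 × $17,461.45 → $6,132.38
After May 13: 878 on hand, pool $12,739.57 (≈ $14.5098 each)
May 16, sell 637: 637/878 × $12,739.57 → $9,242.71
Total COGS = $6,132.38 + $9,242.71 = $15,375.09
Ending inventory (cost pool remaining) = $3,496.86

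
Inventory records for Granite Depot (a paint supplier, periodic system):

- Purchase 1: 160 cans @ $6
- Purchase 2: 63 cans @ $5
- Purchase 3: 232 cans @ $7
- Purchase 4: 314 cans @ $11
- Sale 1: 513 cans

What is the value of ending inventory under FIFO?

Sale 1 (513) [FIFO — oldest first]: 160 @ $6 + 63 @ $5 + 232 @ $7 + 58 @ $11 = $3,537
Ending inventory: 256 @ $11 = $2,816

Ending inventory = $2,816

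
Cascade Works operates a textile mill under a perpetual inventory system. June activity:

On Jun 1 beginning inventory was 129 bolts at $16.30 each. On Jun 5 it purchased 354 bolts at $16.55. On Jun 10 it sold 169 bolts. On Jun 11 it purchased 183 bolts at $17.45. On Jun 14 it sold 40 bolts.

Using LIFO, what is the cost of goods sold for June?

Jun 10, 169 sold [LIFO — newest first]: 169 @ $16.55 = $2,796.95
Jun 14, 40 sold [LIFO — newest first]: 40 @ $17.45 = $698.00
Total COGS = $2,796.95 + $698.00 = $3,494.95
Ending inventory: 129 @ $16.30 + 185 @ $16.55 + 143 @ $17.45 = $7,659.80

COGS = $3,494.95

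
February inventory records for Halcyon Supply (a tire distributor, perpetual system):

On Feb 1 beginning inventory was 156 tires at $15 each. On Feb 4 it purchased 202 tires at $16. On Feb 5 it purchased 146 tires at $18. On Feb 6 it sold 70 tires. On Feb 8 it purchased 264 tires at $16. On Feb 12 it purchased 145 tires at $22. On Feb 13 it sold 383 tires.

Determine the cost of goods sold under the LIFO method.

Feb 6, 70 sold [LIFO — newest first]: 70 @ $18 = $1,260
Feb 13, 383 sold [LIFO — newest first]: 145 @ $22 + 238 @ $16 = $6,998
Total COGS = $1,260 + $6,998 = $8,258
Ending inventory: 156 @ $15 + 202 @ $16 + 76 @ $18 + 26 @ $16 = $7,356

COGS = $8,258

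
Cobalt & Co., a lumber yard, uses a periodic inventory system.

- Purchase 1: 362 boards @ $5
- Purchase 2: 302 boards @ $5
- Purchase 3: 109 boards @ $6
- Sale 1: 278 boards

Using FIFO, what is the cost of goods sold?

COGS = $1,390

Sale 1 (278) [FIFO — oldest first]: 278 @ $5 = $1,390
Ending inventory: 84 @ $5 + 302 @ $5 + 109 @ $6 = $2,584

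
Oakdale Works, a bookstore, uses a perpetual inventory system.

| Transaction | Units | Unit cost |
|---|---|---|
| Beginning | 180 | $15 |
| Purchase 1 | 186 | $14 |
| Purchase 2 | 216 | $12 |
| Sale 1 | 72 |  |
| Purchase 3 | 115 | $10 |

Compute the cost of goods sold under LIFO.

COGS = $864

Sale 1 (72) [LIFO — newest first]: 72 @ $12 = $864
Ending inventory: 180 @ $15 + 186 @ $14 + 144 @ $12 + 115 @ $10 = $8,182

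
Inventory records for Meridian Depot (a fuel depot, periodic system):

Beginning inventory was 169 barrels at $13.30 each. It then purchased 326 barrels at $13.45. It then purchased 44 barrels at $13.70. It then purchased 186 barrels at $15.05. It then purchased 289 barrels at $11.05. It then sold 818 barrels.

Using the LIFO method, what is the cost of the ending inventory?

Ending inventory = $2,610.85

Sale 1 (818) [LIFO — newest first]: 289 @ $11.05 + 186 @ $15.05 + 44 @ $13.70 + 299 @ $13.45 = $10,617.10
Ending inventory: 169 @ $13.30 + 27 @ $13.45 = $2,610.85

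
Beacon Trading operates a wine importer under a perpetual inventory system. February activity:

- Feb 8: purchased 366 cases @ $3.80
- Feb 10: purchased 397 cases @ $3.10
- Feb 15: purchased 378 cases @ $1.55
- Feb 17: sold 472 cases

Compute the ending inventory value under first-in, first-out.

Ending inventory = $1,488.00

Feb 17, 472 sold [FIFO — oldest first]: 366 @ $3.80 + 106 @ $3.10 = $1,719.40
Ending inventory: 291 @ $3.10 + 378 @ $1.55 = $1,488.00
Check: goods available $3,207.40 = COGS $1,719.40 + ending $1,488.00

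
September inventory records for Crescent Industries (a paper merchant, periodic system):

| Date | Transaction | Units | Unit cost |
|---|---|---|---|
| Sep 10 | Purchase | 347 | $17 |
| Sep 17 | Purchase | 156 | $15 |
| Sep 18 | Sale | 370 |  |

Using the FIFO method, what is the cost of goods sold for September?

COGS = $6,244

Sep 18, 370 sold [FIFO — oldest first]: 347 @ $17 + 23 @ $15 = $6,244
Ending inventory: 133 @ $15 = $1,995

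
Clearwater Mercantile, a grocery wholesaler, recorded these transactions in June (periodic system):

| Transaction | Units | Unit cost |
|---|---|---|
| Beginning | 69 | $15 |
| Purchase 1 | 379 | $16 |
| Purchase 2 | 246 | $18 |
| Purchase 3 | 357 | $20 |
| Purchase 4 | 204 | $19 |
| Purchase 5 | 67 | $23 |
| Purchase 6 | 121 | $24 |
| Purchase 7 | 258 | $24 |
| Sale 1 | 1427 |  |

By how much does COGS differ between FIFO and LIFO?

$2,261

FIFO COGS: 69 @ $15 + 379 @ $16 + 246 @ $18 + 357 @ $20 + 204 @ $19 + 67 @ $23 + 105 @ $24 = $26,604
LIFO COGS: 258 @ $24 + 121 @ $24 + 67 @ $23 + 204 @ $19 + 357 @ $20 + 246 @ $18 + 174 @ $16 = $28,865
Difference = |$26,604 − $28,865| = $2,261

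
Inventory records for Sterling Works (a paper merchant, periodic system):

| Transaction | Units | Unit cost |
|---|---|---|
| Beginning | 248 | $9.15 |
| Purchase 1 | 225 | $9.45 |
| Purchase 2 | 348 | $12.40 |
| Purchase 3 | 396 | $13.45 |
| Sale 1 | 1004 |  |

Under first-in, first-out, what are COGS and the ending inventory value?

COGS = $11,172.00; ending inventory = $2,864.85

Sale 1 (1004) [FIFO — oldest first]: 248 @ $9.15 + 225 @ $9.45 + 348 @ $12.40 + 183 @ $13.45 = $11,172.00
Ending inventory: 213 @ $13.45 = $2,864.85
Check: goods available $14,036.85 = COGS $11,172.00 + ending $2,864.85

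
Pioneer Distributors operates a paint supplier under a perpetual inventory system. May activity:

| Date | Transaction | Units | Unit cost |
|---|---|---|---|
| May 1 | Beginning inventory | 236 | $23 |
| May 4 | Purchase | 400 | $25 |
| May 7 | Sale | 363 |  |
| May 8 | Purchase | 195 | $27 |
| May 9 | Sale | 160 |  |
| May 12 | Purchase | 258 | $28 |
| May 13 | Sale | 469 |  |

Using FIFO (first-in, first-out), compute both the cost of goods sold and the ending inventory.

May 7, 363 sold [FIFO — oldest first]: 236 @ $23 + 127 @ $25 = $8,603
May 9, 160 sold [FIFO — oldest first]: 160 @ $25 = $4,000
May 13, 469 sold [FIFO — oldest first]: 113 @ $25 + 195 @ $27 + 161 @ $28 = $12,598
Total COGS = $8,603 + $4,000 + $12,598 = $25,201
Ending inventory: 97 @ $28 = $2,716

COGS = $25,201; ending inventory = $2,716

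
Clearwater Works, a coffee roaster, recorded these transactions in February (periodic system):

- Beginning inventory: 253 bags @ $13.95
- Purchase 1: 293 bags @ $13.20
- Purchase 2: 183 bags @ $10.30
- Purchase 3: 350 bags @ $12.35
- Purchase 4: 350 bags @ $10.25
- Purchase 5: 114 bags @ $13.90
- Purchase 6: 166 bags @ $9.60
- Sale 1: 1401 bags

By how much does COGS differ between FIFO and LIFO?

FIFO COGS: 253 @ $13.95 + 293 @ $13.20 + 183 @ $10.30 + 350 @ $12.35 + 322 @ $10.25 = $16,904.85
LIFO COGS: 166 @ $9.60 + 114 @ $13.90 + 350 @ $10.25 + 350 @ $12.35 + 183 @ $10.30 + 238 @ $13.20 = $16,114.70
Difference = |$16,904.85 − $16,114.70| = $790.15

$790.15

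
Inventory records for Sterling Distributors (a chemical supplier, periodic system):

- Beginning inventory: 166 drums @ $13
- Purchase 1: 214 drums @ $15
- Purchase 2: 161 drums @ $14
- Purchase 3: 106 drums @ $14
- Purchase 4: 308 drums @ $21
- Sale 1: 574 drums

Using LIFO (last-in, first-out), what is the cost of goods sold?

COGS = $10,192

Sale 1 (574) [LIFO — newest first]: 308 @ $21 + 106 @ $14 + 160 @ $14 = $10,192
Ending inventory: 166 @ $13 + 214 @ $15 + 1 @ $14 = $5,382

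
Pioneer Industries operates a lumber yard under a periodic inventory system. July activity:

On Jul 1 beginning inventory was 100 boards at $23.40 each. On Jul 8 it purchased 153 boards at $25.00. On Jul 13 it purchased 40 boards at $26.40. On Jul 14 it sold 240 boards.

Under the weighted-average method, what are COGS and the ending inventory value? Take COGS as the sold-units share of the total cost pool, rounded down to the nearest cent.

Jul 14, sell 240: 240/293 × $7,221.00 → $5,914.81
Ending inventory (cost pool remaining) = $1,306.19
Check: goods available $7,221.00 = COGS $5,914.81 + ending $1,306.19

COGS = $5,914.81; ending inventory = $1,306.19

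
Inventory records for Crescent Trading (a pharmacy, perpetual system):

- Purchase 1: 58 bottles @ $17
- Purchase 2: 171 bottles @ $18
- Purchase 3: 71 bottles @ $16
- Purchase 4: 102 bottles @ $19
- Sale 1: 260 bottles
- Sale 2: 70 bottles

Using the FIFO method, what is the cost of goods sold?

COGS = $5,770

Sale 1 (260) [FIFO — oldest first]: 58 @ $17 + 171 @ $18 + 31 @ $16 = $4,560
Sale 2 (70) [FIFO — oldest first]: 40 @ $16 + 30 @ $19 = $1,210
Total COGS = $4,560 + $1,210 = $5,770
Ending inventory: 72 @ $19 = $1,368
Check: goods available $7,138 = COGS $5,770 + ending $1,368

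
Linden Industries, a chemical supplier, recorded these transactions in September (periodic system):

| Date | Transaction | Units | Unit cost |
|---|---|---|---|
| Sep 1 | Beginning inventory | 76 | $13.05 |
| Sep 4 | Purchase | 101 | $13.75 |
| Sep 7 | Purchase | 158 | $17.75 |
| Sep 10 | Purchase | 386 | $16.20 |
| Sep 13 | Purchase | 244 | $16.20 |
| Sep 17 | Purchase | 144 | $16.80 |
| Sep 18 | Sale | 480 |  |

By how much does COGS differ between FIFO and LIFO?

$328.35

FIFO COGS: 76 @ $13.05 + 101 @ $13.75 + 158 @ $17.75 + 145 @ $16.20 = $7,534.05
LIFO COGS: 144 @ $16.80 + 244 @ $16.20 + 92 @ $16.20 = $7,862.40
Difference = |$7,534.05 − $7,862.40| = $328.35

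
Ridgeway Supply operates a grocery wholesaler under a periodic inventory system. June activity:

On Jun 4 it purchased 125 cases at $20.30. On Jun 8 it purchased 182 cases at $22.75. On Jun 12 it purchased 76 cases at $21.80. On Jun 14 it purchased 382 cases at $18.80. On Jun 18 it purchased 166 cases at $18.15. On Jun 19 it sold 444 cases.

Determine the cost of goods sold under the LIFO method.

Jun 19, 444 sold [LIFO — newest first]: 166 @ $18.15 + 278 @ $18.80 = $8,239.30
Ending inventory: 125 @ $20.30 + 182 @ $22.75 + 76 @ $21.80 + 104 @ $18.80 = $10,290.00
Check: goods available $18,529.30 = COGS $8,239.30 + ending $10,290.00

COGS = $8,239.30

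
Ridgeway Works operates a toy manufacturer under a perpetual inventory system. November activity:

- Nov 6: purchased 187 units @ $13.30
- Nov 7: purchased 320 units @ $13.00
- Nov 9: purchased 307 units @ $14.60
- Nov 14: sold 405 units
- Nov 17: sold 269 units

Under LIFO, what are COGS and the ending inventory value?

Nov 14, 405 sold [LIFO — newest first]: 307 @ $14.60 + 98 @ $13.00 = $5,756.20
Nov 17, 269 sold [LIFO — newest first]: 222 @ $13.00 + 47 @ $13.30 = $3,511.10
Total COGS = $5,756.20 + $3,511.10 = $9,267.30
Ending inventory: 140 @ $13.30 = $1,862.00

COGS = $9,267.30; ending inventory = $1,862.00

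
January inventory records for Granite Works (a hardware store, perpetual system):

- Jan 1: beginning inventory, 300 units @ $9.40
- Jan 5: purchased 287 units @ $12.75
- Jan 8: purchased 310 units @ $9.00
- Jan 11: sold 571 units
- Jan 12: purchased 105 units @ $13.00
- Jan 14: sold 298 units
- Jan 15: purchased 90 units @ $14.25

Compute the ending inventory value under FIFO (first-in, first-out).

Jan 11, 571 sold [FIFO — oldest first]: 300 @ $9.40 + 271 @ $12.75 = $6,275.25
Jan 14, 298 sold [FIFO — oldest first]: 16 @ $12.75 + 282 @ $9.00 = $2,742.00
Total COGS = $6,275.25 + $2,742.00 = $9,017.25
Ending inventory: 28 @ $9.00 + 105 @ $13.00 + 90 @ $14.25 = $2,899.50
Check: goods available $11,916.75 = COGS $9,017.25 + ending $2,899.50

Ending inventory = $2,899.50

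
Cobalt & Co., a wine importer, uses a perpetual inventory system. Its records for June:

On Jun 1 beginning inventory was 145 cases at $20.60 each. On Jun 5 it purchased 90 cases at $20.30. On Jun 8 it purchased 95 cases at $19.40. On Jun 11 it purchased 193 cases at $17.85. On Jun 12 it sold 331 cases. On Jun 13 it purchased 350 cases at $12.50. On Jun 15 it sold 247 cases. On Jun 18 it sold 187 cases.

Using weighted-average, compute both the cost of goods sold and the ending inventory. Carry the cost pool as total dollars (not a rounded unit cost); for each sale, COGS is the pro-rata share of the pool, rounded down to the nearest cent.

COGS = $12,866.29; ending inventory = $1,610.76

After Jun 1: 145 on hand, pool $2,987.00 (≈ $20.6000 each)
After Jun 5: 235 on hand, pool $4,814.00 (≈ $20.4851 each)
After Jun 8: 330 on hand, pool $6,657.00 (≈ $20.1727 each)
After Jun 11: 523 on hand, pool $10,102.05 (≈ $19.3156 each)
Jun 12, sell 331: 331/523 × $10,102.05 → $6,393.45
After Jun 13: 542 on hand, pool $8,083.60 (≈ $14.9144 each)
Jun 15, sell 247: 247/542 × $8,083.60 → $3,683.85
Jun 18, sell 187: 187/295 × $4,399.75 → $2,788.99
Total COGS = $6,393.45 + $3,683.85 + $2,788.99 = $12,866.29
Ending inventory (cost pool remaining) = $1,610.76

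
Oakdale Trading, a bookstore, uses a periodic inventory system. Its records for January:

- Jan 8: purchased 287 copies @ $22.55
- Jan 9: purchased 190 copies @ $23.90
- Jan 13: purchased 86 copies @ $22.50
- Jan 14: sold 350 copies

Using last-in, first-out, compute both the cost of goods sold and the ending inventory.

Jan 14, 350 sold [LIFO — newest first]: 86 @ $22.50 + 190 @ $23.90 + 74 @ $22.55 = $8,144.70
Ending inventory: 213 @ $22.55 = $4,803.15
Check: goods available $12,947.85 = COGS $8,144.70 + ending $4,803.15

COGS = $8,144.70; ending inventory = $4,803.15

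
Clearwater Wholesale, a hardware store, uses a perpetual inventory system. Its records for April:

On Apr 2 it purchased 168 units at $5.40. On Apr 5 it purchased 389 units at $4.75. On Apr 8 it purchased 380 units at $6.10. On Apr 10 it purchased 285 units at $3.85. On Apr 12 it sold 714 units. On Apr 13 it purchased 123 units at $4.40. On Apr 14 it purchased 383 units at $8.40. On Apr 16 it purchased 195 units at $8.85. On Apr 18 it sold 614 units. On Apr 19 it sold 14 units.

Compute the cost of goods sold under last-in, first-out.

Apr 12, 714 sold [LIFO — newest first]: 285 @ $3.85 + 380 @ $6.10 + 49 @ $4.75 = $3,648.00
Apr 18, 614 sold [LIFO — newest first]: 195 @ $8.85 + 383 @ $8.40 + 36 @ $4.40 = $5,101.35
Apr 19, 14 sold [LIFO — newest first]: 14 @ $4.40 = $61.60
Total COGS = $3,648.00 + $5,101.35 + $61.60 = $8,810.95
Ending inventory: 168 @ $5.40 + 340 @ $4.75 + 73 @ $4.40 = $2,843.40

COGS = $8,810.95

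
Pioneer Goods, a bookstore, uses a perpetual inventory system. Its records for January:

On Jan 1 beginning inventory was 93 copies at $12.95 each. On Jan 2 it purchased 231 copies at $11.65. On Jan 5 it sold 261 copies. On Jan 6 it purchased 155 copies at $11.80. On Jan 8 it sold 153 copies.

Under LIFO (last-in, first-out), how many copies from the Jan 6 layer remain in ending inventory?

2

Jan 5, 261 sold [LIFO — newest first]: 231 @ $11.65 + 30 @ $12.95 = $3,079.65
Jan 8, 153 sold [LIFO — newest first]: 153 @ $11.80 = $1,805.40
Total COGS = $3,079.65 + $1,805.40 = $4,885.05
Ending inventory: 63 @ $12.95 + 2 @ $11.80 = $839.45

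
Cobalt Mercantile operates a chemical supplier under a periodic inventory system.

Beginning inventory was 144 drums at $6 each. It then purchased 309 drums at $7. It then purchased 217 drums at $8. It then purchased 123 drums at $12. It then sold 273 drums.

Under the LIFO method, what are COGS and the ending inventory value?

COGS = $2,676; ending inventory = $3,563

Sale 1 (273) [LIFO — newest first]: 123 @ $12 + 150 @ $8 = $2,676
Ending inventory: 144 @ $6 + 309 @ $7 + 67 @ $8 = $3,563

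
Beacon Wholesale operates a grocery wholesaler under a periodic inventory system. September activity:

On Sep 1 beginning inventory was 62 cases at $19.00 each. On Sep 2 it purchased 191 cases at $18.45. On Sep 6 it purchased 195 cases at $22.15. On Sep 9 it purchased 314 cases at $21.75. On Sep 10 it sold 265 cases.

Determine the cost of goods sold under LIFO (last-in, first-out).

COGS = $5,763.75

Sep 10, 265 sold [LIFO — newest first]: 265 @ $21.75 = $5,763.75
Ending inventory: 62 @ $19.00 + 191 @ $18.45 + 195 @ $22.15 + 49 @ $21.75 = $10,086.95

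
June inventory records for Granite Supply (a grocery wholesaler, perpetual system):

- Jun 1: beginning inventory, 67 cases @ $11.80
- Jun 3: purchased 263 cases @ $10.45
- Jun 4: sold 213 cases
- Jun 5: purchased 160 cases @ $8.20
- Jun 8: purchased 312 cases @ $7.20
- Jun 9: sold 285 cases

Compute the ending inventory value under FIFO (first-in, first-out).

Ending inventory = $2,188.80

Jun 4, 213 sold [FIFO — oldest first]: 67 @ $11.80 + 146 @ $10.45 = $2,316.30
Jun 9, 285 sold [FIFO — oldest first]: 117 @ $10.45 + 160 @ $8.20 + 8 @ $7.20 = $2,592.25
Total COGS = $2,316.30 + $2,592.25 = $4,908.55
Ending inventory: 304 @ $7.20 = $2,188.80
Check: goods available $7,097.35 = COGS $4,908.55 + ending $2,188.80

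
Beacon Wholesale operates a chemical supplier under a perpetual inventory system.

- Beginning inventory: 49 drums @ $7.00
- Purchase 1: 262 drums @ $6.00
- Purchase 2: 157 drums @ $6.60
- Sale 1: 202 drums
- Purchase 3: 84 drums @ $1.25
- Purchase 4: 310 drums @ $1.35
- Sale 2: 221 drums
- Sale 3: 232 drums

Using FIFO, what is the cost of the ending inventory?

Sale 1 (202) [FIFO — oldest first]: 49 @ $7.00 + 153 @ $6.00 = $1,261.00
Sale 2 (221) [FIFO — oldest first]: 109 @ $6.00 + 112 @ $6.60 = $1,393.20
Sale 3 (232) [FIFO — oldest first]: 45 @ $6.60 + 84 @ $1.25 + 103 @ $1.35 = $541.05
Total COGS = $1,261.00 + $1,393.20 + $541.05 = $3,195.25
Ending inventory: 207 @ $1.35 = $279.45

Ending inventory = $279.45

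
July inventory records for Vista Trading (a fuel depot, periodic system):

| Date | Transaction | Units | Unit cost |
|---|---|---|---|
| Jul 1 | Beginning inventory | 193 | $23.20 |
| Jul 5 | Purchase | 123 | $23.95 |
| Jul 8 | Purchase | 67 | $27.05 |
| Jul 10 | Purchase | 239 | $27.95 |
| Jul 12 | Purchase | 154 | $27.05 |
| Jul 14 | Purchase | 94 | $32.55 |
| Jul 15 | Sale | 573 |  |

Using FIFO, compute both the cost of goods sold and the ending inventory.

COGS = $14,546.30; ending inventory = $8,594.95

Jul 15, 573 sold [FIFO — oldest first]: 193 @ $23.20 + 123 @ $23.95 + 67 @ $27.05 + 190 @ $27.95 = $14,546.30
Ending inventory: 49 @ $27.95 + 154 @ $27.05 + 94 @ $32.55 = $8,594.95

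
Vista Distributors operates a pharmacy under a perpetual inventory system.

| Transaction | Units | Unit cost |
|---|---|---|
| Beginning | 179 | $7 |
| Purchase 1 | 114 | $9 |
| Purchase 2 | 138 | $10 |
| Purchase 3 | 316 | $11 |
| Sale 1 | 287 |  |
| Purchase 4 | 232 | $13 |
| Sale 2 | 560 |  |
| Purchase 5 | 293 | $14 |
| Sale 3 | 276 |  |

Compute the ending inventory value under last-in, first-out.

Ending inventory = $1,162

Sale 1 (287) [LIFO — newest first]: 287 @ $11 = $3,157
Sale 2 (560) [LIFO — newest first]: 232 @ $13 + 29 @ $11 + 138 @ $10 + 114 @ $9 + 47 @ $7 = $6,070
Sale 3 (276) [LIFO — newest first]: 276 @ $14 = $3,864
Total COGS = $3,157 + $6,070 + $3,864 = $13,091
Ending inventory: 132 @ $7 + 17 @ $14 = $1,162
Check: goods available $14,253 = COGS $13,091 + ending $1,162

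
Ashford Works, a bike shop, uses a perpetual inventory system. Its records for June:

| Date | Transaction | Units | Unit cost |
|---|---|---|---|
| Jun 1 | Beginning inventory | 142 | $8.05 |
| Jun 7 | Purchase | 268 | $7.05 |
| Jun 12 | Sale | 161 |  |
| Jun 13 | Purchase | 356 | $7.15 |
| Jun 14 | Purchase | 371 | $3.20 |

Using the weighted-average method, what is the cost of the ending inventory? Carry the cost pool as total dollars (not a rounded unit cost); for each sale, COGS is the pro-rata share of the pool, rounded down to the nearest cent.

Ending inventory = $5,574.29

After Jun 1: 142 on hand, pool $1,143.10 (≈ $8.0500 each)
After Jun 7: 410 on hand, pool $3,032.50 (≈ $7.3963 each)
Jun 12, sell 161: 161/410 × $3,032.50 → $1,190.81
After Jun 13: 605 on hand, pool $4,387.09 (≈ $7.2514 each)
After Jun 14: 976 on hand, pool $5,574.29 (≈ $5.7114 each)
Ending inventory (cost pool remaining) = $5,574.29
Check: goods available $6,765.10 = COGS $1,190.81 + ending $5,574.29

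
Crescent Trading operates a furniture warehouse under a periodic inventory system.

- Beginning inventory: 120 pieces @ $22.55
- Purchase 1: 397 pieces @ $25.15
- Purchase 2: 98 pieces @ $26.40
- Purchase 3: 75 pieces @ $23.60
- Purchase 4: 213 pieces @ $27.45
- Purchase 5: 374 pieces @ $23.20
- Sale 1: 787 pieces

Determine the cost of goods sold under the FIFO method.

COGS = $19,710.40

Sale 1 (787) [FIFO — oldest first]: 120 @ $22.55 + 397 @ $25.15 + 98 @ $26.40 + 75 @ $23.60 + 97 @ $27.45 = $19,710.40
Ending inventory: 116 @ $27.45 + 374 @ $23.20 = $11,861.00
Check: goods available $31,571.40 = COGS $19,710.40 + ending $11,861.00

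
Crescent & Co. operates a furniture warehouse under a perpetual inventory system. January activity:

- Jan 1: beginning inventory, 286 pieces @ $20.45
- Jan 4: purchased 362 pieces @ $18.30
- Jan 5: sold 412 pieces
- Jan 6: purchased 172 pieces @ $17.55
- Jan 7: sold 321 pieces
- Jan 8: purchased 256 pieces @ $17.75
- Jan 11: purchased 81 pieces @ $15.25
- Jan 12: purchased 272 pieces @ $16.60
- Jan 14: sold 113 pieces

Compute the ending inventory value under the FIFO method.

Ending inventory = $9,832.95

Jan 5, 412 sold [FIFO — oldest first]: 286 @ $20.45 + 126 @ $18.30 = $8,154.50
Jan 7, 321 sold [FIFO — oldest first]: 236 @ $18.30 + 85 @ $17.55 = $5,810.55
Jan 14, 113 sold [FIFO — oldest first]: 87 @ $17.55 + 26 @ $17.75 = $1,988.35
Total COGS = $8,154.50 + $5,810.55 + $1,988.35 = $15,953.40
Ending inventory: 230 @ $17.75 + 81 @ $15.25 + 272 @ $16.60 = $9,832.95
Check: goods available $25,786.35 = COGS $15,953.40 + ending $9,832.95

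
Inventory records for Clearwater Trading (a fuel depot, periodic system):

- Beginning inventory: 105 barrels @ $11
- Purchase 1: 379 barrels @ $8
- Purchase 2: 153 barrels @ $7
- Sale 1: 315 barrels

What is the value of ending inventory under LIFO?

Sale 1 (315) [LIFO — newest first]: 153 @ $7 + 162 @ $8 = $2,367
Ending inventory: 105 @ $11 + 217 @ $8 = $2,891

Ending inventory = $2,891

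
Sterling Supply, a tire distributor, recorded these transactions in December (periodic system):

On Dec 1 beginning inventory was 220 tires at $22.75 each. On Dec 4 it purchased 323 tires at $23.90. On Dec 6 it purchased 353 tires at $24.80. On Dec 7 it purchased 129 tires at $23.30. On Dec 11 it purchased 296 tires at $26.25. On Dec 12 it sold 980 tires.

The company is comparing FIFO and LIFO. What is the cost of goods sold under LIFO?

COGS = $24,357.90

FIFO COGS: 220 @ $22.75 + 323 @ $23.90 + 353 @ $24.80 + 84 @ $23.30 = $23,436.30
LIFO COGS: 296 @ $26.25 + 129 @ $23.30 + 353 @ $24.80 + 202 @ $23.90 = $24,357.90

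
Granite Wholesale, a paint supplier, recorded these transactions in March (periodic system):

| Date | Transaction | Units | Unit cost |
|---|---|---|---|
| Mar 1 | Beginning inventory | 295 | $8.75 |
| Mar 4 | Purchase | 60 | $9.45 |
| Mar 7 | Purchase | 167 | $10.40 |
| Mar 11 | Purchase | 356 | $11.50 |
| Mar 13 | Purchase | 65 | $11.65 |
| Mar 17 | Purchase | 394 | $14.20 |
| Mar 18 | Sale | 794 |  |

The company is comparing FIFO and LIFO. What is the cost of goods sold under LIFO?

FIFO COGS: 295 @ $8.75 + 60 @ $9.45 + 167 @ $10.40 + 272 @ $11.50 = $8,013.05
LIFO COGS: 394 @ $14.20 + 65 @ $11.65 + 335 @ $11.50 = $10,204.55

COGS = $10,204.55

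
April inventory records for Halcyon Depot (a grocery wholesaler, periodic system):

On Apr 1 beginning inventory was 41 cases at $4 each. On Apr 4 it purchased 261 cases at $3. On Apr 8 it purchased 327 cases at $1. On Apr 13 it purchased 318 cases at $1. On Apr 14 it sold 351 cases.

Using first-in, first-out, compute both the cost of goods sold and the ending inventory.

COGS = $996; ending inventory = $596

Apr 14, 351 sold [FIFO — oldest first]: 41 @ $4 + 261 @ $3 + 49 @ $1 = $996
Ending inventory: 278 @ $1 + 318 @ $1 = $596
Check: goods available $1,592 = COGS $996 + ending $596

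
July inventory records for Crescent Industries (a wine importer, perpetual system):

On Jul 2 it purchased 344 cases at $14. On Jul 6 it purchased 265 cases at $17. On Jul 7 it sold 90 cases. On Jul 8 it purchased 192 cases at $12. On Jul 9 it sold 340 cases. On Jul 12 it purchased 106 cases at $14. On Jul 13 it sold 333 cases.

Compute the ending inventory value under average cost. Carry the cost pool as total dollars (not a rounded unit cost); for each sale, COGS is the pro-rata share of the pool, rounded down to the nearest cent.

After Jul 2: 344 on hand, pool $4,816.00 (≈ $14.0000 each)
After Jul 6: 609 on hand, pool $9,321.00 (≈ $15.3054 each)
Jul 7, sell 90: 90/609 × $9,321.00 → $1,377.48
After Jul 8: 711 on hand, pool $10,247.52 (≈ $14.4128 each)
Jul 9, sell 340: 340/711 × $10,247.52 → $4,900.36
After Jul 12: 477 on hand, pool $6,831.16 (≈ $14.3211 each)
Jul 13, sell 333: 333/477 × $6,831.16 → $4,768.92
Total COGS = $1,377.48 + $4,900.36 + $4,768.92 = $11,046.76
Ending inventory (cost pool remaining) = $2,062.24

Ending inventory = $2,062.24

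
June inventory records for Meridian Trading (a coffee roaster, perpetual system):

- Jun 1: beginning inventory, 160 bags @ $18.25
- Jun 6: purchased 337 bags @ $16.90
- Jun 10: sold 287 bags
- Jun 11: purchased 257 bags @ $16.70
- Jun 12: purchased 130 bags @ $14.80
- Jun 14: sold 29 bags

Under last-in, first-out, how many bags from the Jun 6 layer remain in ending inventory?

Jun 10, 287 sold [LIFO — newest first]: 287 @ $16.90 = $4,850.30
Jun 14, 29 sold [LIFO — newest first]: 29 @ $14.80 = $429.20
Total COGS = $4,850.30 + $429.20 = $5,279.50
Ending inventory: 160 @ $18.25 + 50 @ $16.90 + 257 @ $16.70 + 101 @ $14.80 = $9,551.70

50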